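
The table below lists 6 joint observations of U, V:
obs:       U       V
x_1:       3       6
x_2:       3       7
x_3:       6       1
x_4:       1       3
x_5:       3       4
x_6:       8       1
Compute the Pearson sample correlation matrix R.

Step 1 — column means:
  mean(U) = (3 + 3 + 6 + 1 + 3 + 8) / 6 = 24/6 = 4
  mean(V) = (6 + 7 + 1 + 3 + 4 + 1) / 6 = 22/6 = 3.6667

Step 2 — sample variances and covariances s[i,j] = (1/(n-1)) · Σ_k (x_{k,i} - mean_i) · (x_{k,j} - mean_j), with n-1 = 5:
  s[U,U] = ((-1)·(-1) + (-1)·(-1) + (2)·(2) + (-3)·(-3) + (-1)·(-1) + (4)·(4)) / 5 = 32/5 = 6.4
  s[U,V] = ((-1)·(2.3333) + (-1)·(3.3333) + (2)·(-2.6667) + (-3)·(-0.6667) + (-1)·(0.3333) + (4)·(-2.6667)) / 5 = -20/5 = -4
  s[V,V] = ((2.3333)·(2.3333) + (3.3333)·(3.3333) + (-2.6667)·(-2.6667) + (-0.6667)·(-0.6667) + (0.3333)·(0.3333) + (-2.6667)·(-2.6667)) / 5 = 31.3333/5 = 6.2667
  Sample standard deviations s_i = √(s[i,i]):
  s(U) = √(6.4) = 2.5298
  s(V) = √(6.2667) = 2.5033

Step 3 — r_{ij} = s_{ij} / (s_i · s_j):
  r[U,U] = 1 (diagonal).
  r[U,V] = -4 / (2.5298 · 2.5033) = -4 / 6.333 = -0.6316
  r[V,V] = 1 (diagonal).

R is symmetric with unit diagonal. Assembling:

R = [[1, -0.6316],
 [-0.6316, 1]]


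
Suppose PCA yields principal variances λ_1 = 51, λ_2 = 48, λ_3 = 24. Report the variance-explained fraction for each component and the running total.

Step 1 — total variance = trace(Sigma) = Σ λ_i = 51 + 48 + 24 = 123.

Step 2 — fraction explained by component i = λ_i / Σ λ:
  PC1: 51/123 = 0.4146
  PC2: 48/123 = 0.3902
  PC3: 24/123 = 0.1951

Step 3 — cumulative fraction after k components = (λ_1 + ... + λ_k) / Σ λ:
  k = 1: 51/123 = 0.4146
  k = 2: (51 + 48)/123 = 99/123 = 0.8049
  k = 3: (51 + 48 + 24)/123 = 123/123 = 1

Summary (fraction, with percent):

explained: PC1 0.4146 (41.46%), PC2 0.3902 (39.02%), PC3 0.1951 (19.51%);  cumulative: 0.4146, 0.8049, 1


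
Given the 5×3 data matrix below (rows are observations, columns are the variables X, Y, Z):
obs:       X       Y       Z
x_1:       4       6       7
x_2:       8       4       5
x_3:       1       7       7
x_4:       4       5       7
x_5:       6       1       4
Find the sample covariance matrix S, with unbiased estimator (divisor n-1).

Step 1 — column means:
  mean(X) = (4 + 8 + 1 + 4 + 6) / 5 = 23/5 = 4.6
  mean(Y) = (6 + 4 + 7 + 5 + 1) / 5 = 23/5 = 4.6
  mean(Z) = (7 + 5 + 7 + 7 + 4) / 5 = 30/5 = 6

Step 2 — sample covariance S[i,j] = (1/(n-1)) · Σ_k (x_{k,i} - mean_i) · (x_{k,j} - mean_j), with n-1 = 4.
  S[X,X] = ((-0.6)·(-0.6) + (3.4)·(3.4) + (-3.6)·(-3.6) + (-0.6)·(-0.6) + (1.4)·(1.4)) / 4 = 27.2/4 = 6.8
  S[X,Y] = ((-0.6)·(1.4) + (3.4)·(-0.6) + (-3.6)·(2.4) + (-0.6)·(0.4) + (1.4)·(-3.6)) / 4 = -16.8/4 = -4.2
  S[X,Z] = ((-0.6)·(1) + (3.4)·(-1) + (-3.6)·(1) + (-0.6)·(1) + (1.4)·(-2)) / 4 = -11/4 = -2.75
  S[Y,Y] = ((1.4)·(1.4) + (-0.6)·(-0.6) + (2.4)·(2.4) + (0.4)·(0.4) + (-3.6)·(-3.6)) / 4 = 21.2/4 = 5.3
  S[Y,Z] = ((1.4)·(1) + (-0.6)·(-1) + (2.4)·(1) + (0.4)·(1) + (-3.6)·(-2)) / 4 = 12/4 = 3
  S[Z,Z] = ((1)·(1) + (-1)·(-1) + (1)·(1) + (1)·(1) + (-2)·(-2)) / 4 = 8/4 = 2

S is symmetric (S[j,i] = S[i,j]). Assembling:

S = [[6.8, -4.2, -2.75],
 [-4.2, 5.3, 3],
 [-2.75, 3, 2]]


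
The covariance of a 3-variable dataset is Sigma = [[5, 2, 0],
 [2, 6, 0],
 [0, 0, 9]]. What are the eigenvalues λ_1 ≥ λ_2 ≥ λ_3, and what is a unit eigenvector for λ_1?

Step 1 — characteristic polynomial p(λ) = det(λI - Sigma) = λ³ - tr·λ² + c_1·λ - det, where tr = trace, c_1 = sum of the principal 2×2 minors, det = det(Sigma):
  tr = 5 + 6 + 9 = 20,
  c_1 = (5·6 - (2)²) + (5·9 - (0)²) + (6·9 - (0)²) = 26 + 45 + 54 = 125,
  det = 5·(6·9 - (0)²) - (2)·((2)·9 - (0)·(0)) + (0)·((2)·(0) - 6·(0)) = 5·(54) - (2)·(18) + (0)·(0) = 234.
  So p(λ) = λ³ - 20λ² + 125λ - 234.
Step 2 — look for an integer root (rational root theorem: any rational root is an integer divisor of 234). Testing λ = 9:
  p(9) = 729 - 1620 + 1125 - 234 = 0  ✓
  Dividing out (λ - 9): p(λ) = (λ - 9)(λ² - 11λ + 26).
Step 3 — remaining eigenvalues from the quadratic λ² - 11λ + 26 = 0:
  Δ = 11² - 4·26 = 121 - 104 = 17,  λ = (11 ± √17)/2 = (11 ± 4.1231)/2 ≈ 7.5616 or 3.4384.
  Sorted: λ_1 = 9,  λ_2 = 7.5616,  λ_3 = 3.4384  (check: sum = 20 = tr ✓).

Step 4 — unit eigenvector for λ_1 = 9: v spans the null space of (Sigma - λ_1 I), whose rows are
  r_1 = (-4, 2, 0),  r_2 = (2, -3, 0),  r_3 = (0, 0, 0).
  v is orthogonal to every row, so take v ∝ r_1 × r_2 = ((2)·(0) - (0)·(-3), (0)·(2) - (-4)·(0), (-4)·(-3) - (2)·(2)) = (0, 0, 8).
  Rescale (divide by 8): u = (0, 0, 1).
  ||u|| = √((0)² + (0)² + (1)²) = √(1) = 1,  v_1 = u/||u|| ≈ (0, 0, 1) (||v_1|| = 1).

λ_1 = 9,  λ_2 = 7.5616,  λ_3 = 3.4384;  v_1 ≈ (0, 0, 1)


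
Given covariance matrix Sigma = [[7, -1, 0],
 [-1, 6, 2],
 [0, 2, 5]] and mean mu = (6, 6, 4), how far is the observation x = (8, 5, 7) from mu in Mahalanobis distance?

Step 1 — centre the observation: (x - mu) = (2, -1, 3).

Step 2 — invert Sigma (cofactor / det for 3×3, or solve directly):
  Sigma^{-1} = [[0.1469, 0.0282, -0.0113],
 [0.0282, 0.1977, -0.0791],
 [-0.0113, -0.0791, 0.2316]].

Step 3 — form the quadratic (x - mu)^T · Sigma^{-1} · (x - mu):
  Sigma^{-1} · (x - mu) = (0.2316, -0.3785, 0.7514).
  (x - mu)^T · [Sigma^{-1} · (x - mu)] = (2)·(0.2316) + (-1)·(-0.3785) + (3)·(0.7514) = 3.096.

Step 4 — take square root: d = √(3.096) ≈ 1.7596.

d(x, mu) = √(3.096) ≈ 1.7596


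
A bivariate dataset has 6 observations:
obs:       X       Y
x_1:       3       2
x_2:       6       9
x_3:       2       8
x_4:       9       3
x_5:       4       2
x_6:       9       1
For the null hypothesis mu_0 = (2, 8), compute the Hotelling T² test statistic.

Step 1 — sample mean vector:
  mean(X) = (3 + 6 + 2 + 9 + 4 + 9) / 6 = 33/6 = 5.5
  mean(Y) = (2 + 9 + 8 + 3 + 2 + 1) / 6 = 25/6 = 4.1667
  x̄ = (5.5, 4.1667),  deviation x̄ - mu_0 = (5.5, 4.1667) - (2, 8) = (3.5, -3.8333).

Step 2 — sample covariance matrix, S[i,j] = (1/(n-1)) · Σ_k (x_{k,i} - mean_i) · (x_{k,j} - mean_j), divisor n-1 = 5:
  S[X,X] = ((-2.5)·(-2.5) + (0.5)·(0.5) + (-3.5)·(-3.5) + (3.5)·(3.5) + (-1.5)·(-1.5) + (3.5)·(3.5)) / 5 = 45.5/5 = 9.1
  S[X,Y] = ((-2.5)·(-2.1667) + (0.5)·(4.8333) + (-3.5)·(3.8333) + (3.5)·(-1.1667) + (-1.5)·(-2.1667) + (3.5)·(-3.1667)) / 5 = -17.5/5 = -3.5
  S[Y,Y] = ((-2.1667)·(-2.1667) + (4.8333)·(4.8333) + (3.8333)·(3.8333) + (-1.1667)·(-1.1667) + (-2.1667)·(-2.1667) + (-3.1667)·(-3.1667)) / 5 = 58.8333/5 = 11.7667
  S = [[9.1, -3.5],
 [-3.5, 11.7667]].

Step 3 — invert S. det(S) = 9.1·11.7667 - (-3.5)² = 94.8267.
  S^{-1} = (1/det) · [[d, -b], [-b, a]] = [[0.1241, 0.0369],
 [0.0369, 0.096]].

Step 4 — quadratic form (x̄ - mu_0)^T · S^{-1} · (x̄ - mu_0):
  S^{-1} · (x̄ - mu_0) = (0.2928, -0.2387),
  (x̄ - mu_0)^T · [...] = (3.5)·(0.2928) + (-3.8333)·(-0.2387) = 1.9398.

Step 5 — scale by n: T² = 6 · 1.9398 = 11.6388.

T² ≈ 11.6388


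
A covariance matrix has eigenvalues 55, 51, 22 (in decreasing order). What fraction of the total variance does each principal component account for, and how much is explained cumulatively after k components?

Step 1 — total variance = trace(Sigma) = Σ λ_i = 55 + 51 + 22 = 128.

Step 2 — fraction explained by component i = λ_i / Σ λ:
  PC1: 55/128 = 0.4297
  PC2: 51/128 = 0.3984
  PC3: 22/128 = 0.1719

Step 3 — cumulative fraction after k components = (λ_1 + ... + λ_k) / Σ λ:
  k = 1: 55/128 = 0.4297
  k = 2: (55 + 51)/128 = 106/128 = 0.8281
  k = 3: (55 + 51 + 22)/128 = 128/128 = 1

Summary (fraction, with percent):

explained: PC1 0.4297 (42.97%), PC2 0.3984 (39.84%), PC3 0.1719 (17.19%);  cumulative: 0.4297, 0.8281, 1


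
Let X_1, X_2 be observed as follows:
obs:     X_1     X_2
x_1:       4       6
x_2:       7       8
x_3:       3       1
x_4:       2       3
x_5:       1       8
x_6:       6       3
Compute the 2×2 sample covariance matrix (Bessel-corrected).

Step 1 — column means:
  mean(X_1) = (4 + 7 + 3 + 2 + 1 + 6) / 6 = 23/6 = 3.8333
  mean(X_2) = (6 + 8 + 1 + 3 + 8 + 3) / 6 = 29/6 = 4.8333

Step 2 — sample covariance S[i,j] = (1/(n-1)) · Σ_k (x_{k,i} - mean_i) · (x_{k,j} - mean_j), with n-1 = 5.
  S[X_1,X_1] = ((0.1667)·(0.1667) + (3.1667)·(3.1667) + (-0.8333)·(-0.8333) + (-1.8333)·(-1.8333) + (-2.8333)·(-2.8333) + (2.1667)·(2.1667)) / 5 = 26.8333/5 = 5.3667
  S[X_1,X_2] = ((0.1667)·(1.1667) + (3.1667)·(3.1667) + (-0.8333)·(-3.8333) + (-1.8333)·(-1.8333) + (-2.8333)·(3.1667) + (2.1667)·(-1.8333)) / 5 = 3.8333/5 = 0.7667
  S[X_2,X_2] = ((1.1667)·(1.1667) + (3.1667)·(3.1667) + (-3.8333)·(-3.8333) + (-1.8333)·(-1.8333) + (3.1667)·(3.1667) + (-1.8333)·(-1.8333)) / 5 = 42.8333/5 = 8.5667

S is symmetric (S[j,i] = S[i,j]). Assembling:

S = [[5.3667, 0.7667],
 [0.7667, 8.5667]]


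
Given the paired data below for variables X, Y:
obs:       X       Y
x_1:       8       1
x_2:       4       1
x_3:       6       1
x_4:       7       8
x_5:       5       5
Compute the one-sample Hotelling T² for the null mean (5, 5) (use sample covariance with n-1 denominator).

Step 1 — sample mean vector:
  mean(X) = (8 + 4 + 6 + 7 + 5) / 5 = 30/5 = 6
  mean(Y) = (1 + 1 + 1 + 8 + 5) / 5 = 16/5 = 3.2
  x̄ = (6, 3.2),  deviation x̄ - mu_0 = (6, 3.2) - (5, 5) = (1, -1.8).

Step 2 — sample covariance matrix, S[i,j] = (1/(n-1)) · Σ_k (x_{k,i} - mean_i) · (x_{k,j} - mean_j), divisor n-1 = 4:
  S[X,X] = ((2)·(2) + (-2)·(-2) + (0)·(0) + (1)·(1) + (-1)·(-1)) / 4 = 10/4 = 2.5
  S[X,Y] = ((2)·(-2.2) + (-2)·(-2.2) + (0)·(-2.2) + (1)·(4.8) + (-1)·(1.8)) / 4 = 3/4 = 0.75
  S[Y,Y] = ((-2.2)·(-2.2) + (-2.2)·(-2.2) + (-2.2)·(-2.2) + (4.8)·(4.8) + (1.8)·(1.8)) / 4 = 40.8/4 = 10.2
  S = [[2.5, 0.75],
 [0.75, 10.2]].

Step 3 — invert S. det(S) = 2.5·10.2 - (0.75)² = 24.9375.
  S^{-1} = (1/det) · [[d, -b], [-b, a]] = [[0.409, -0.0301],
 [-0.0301, 0.1003]].

Step 4 — quadratic form (x̄ - mu_0)^T · S^{-1} · (x̄ - mu_0):
  S^{-1} · (x̄ - mu_0) = (0.4632, -0.2105),
  (x̄ - mu_0)^T · [...] = (1)·(0.4632) + (-1.8)·(-0.2105) = 0.8421.

Step 5 — scale by n: T² = 5 · 0.8421 = 4.2105.

T² ≈ 4.2105


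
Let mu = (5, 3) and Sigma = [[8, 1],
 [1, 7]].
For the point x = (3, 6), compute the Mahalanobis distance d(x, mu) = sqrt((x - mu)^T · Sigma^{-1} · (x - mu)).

Step 1 — centre the observation: (x - mu) = (-2, 3).

Step 2 — invert Sigma. det(Sigma) = 8·7 - (1)² = 55.
  Sigma^{-1} = (1/det) · [[d, -b], [-b, a]] = [[0.1273, -0.0182],
 [-0.0182, 0.1455]].

Step 3 — form the quadratic (x - mu)^T · Sigma^{-1} · (x - mu):
  Sigma^{-1} · (x - mu) = (-0.3091, 0.4727).
  (x - mu)^T · [Sigma^{-1} · (x - mu)] = (-2)·(-0.3091) + (3)·(0.4727) = 2.0364.

Step 4 — take square root: d = √(2.0364) ≈ 1.427.

d(x, mu) = √(2.0364) ≈ 1.427


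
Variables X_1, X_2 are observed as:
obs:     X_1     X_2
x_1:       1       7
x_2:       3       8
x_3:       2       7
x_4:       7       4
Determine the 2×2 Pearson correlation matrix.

Step 1 — column means:
  mean(X_1) = (1 + 3 + 2 + 7) / 4 = 13/4 = 3.25
  mean(X_2) = (7 + 8 + 7 + 4) / 4 = 26/4 = 6.5

Step 2 — sample variances and covariances s[i,j] = (1/(n-1)) · Σ_k (x_{k,i} - mean_i) · (x_{k,j} - mean_j), with n-1 = 3:
  s[X_1,X_1] = ((-2.25)·(-2.25) + (-0.25)·(-0.25) + (-1.25)·(-1.25) + (3.75)·(3.75)) / 3 = 20.75/3 = 6.9167
  s[X_1,X_2] = ((-2.25)·(0.5) + (-0.25)·(1.5) + (-1.25)·(0.5) + (3.75)·(-2.5)) / 3 = -11.5/3 = -3.8333
  s[X_2,X_2] = ((0.5)·(0.5) + (1.5)·(1.5) + (0.5)·(0.5) + (-2.5)·(-2.5)) / 3 = 9/3 = 3
  Sample standard deviations s_i = √(s[i,i]):
  s(X_1) = √(6.9167) = 2.63
  s(X_2) = √(3) = 1.7321

Step 3 — r_{ij} = s_{ij} / (s_i · s_j):
  r[X_1,X_1] = 1 (diagonal).
  r[X_1,X_2] = -3.8333 / (2.63 · 1.7321) = -3.8333 / 4.5552 = -0.8415
  r[X_2,X_2] = 1 (diagonal).

R is symmetric with unit diagonal. Assembling:

R = [[1, -0.8415],
 [-0.8415, 1]]


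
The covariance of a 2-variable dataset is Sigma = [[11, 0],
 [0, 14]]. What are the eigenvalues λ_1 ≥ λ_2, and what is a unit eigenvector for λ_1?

Step 1 — characteristic polynomial of 2×2 Sigma:
  det(Sigma - λI) = λ² - trace · λ + det = 0.
  trace = 11 + 14 = 25, det = 11·14 - (0)² = 154.
Step 2 — discriminant:
  Δ = trace² - 4·det = 625 - 616 = 9.
Step 3 — eigenvalues:
  λ = (trace ± √Δ)/2 = (25 ± 3)/2,
  λ_1 = 14,  λ_2 = 11.

Step 4 — unit eigenvector for λ_1: Sigma is diagonal, so its eigenvectors are the coordinate axes. λ_1 = 14 is the diagonal entry on the second coordinate axis, hence
  v_1 = (0, 1) (||v_1|| = 1).

λ_1 = 14,  λ_2 = 11;  v_1 ≈ (0, 1)


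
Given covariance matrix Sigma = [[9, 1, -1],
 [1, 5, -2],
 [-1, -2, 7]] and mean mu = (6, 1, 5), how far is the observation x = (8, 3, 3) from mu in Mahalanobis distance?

Step 1 — centre the observation: (x - mu) = (2, 2, -2).

Step 2 — invert Sigma (cofactor / det for 3×3, or solve directly):
  Sigma^{-1} = [[0.1144, -0.0185, 0.0111],
 [-0.0185, 0.2288, 0.0627],
 [0.0111, 0.0627, 0.1624]].

Step 3 — form the quadratic (x - mu)^T · Sigma^{-1} · (x - mu):
  Sigma^{-1} · (x - mu) = (0.1697, 0.2952, -0.1771).
  (x - mu)^T · [Sigma^{-1} · (x - mu)] = (2)·(0.1697) + (2)·(0.2952) + (-2)·(-0.1771) = 1.2841.

Step 4 — take square root: d = √(1.2841) ≈ 1.1332.

d(x, mu) = √(1.2841) ≈ 1.1332


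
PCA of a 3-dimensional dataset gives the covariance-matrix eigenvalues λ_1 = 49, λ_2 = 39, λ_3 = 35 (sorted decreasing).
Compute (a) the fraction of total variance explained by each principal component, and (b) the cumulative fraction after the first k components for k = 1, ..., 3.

Step 1 — total variance = trace(Sigma) = Σ λ_i = 49 + 39 + 35 = 123.

Step 2 — fraction explained by component i = λ_i / Σ λ:
  PC1: 49/123 = 0.3984
  PC2: 39/123 = 0.3171
  PC3: 35/123 = 0.2846

Step 3 — cumulative fraction after k components = (λ_1 + ... + λ_k) / Σ λ:
  k = 1: 49/123 = 0.3984
  k = 2: (49 + 39)/123 = 88/123 = 0.7154
  k = 3: (49 + 39 + 35)/123 = 123/123 = 1

Summary (fraction, with percent):

explained: PC1 0.3984 (39.84%), PC2 0.3171 (31.71%), PC3 0.2846 (28.46%);  cumulative: 0.3984, 0.7154, 1


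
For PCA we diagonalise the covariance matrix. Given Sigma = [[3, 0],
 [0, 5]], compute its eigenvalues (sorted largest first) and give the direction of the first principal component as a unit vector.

Step 1 — characteristic polynomial of 2×2 Sigma:
  det(Sigma - λI) = λ² - trace · λ + det = 0.
  trace = 3 + 5 = 8, det = 3·5 - (0)² = 15.
Step 2 — discriminant:
  Δ = trace² - 4·det = 64 - 60 = 4.
Step 3 — eigenvalues:
  λ = (trace ± √Δ)/2 = (8 ± 2)/2,
  λ_1 = 5,  λ_2 = 3.

Step 4 — unit eigenvector for λ_1: Sigma is diagonal, so its eigenvectors are the coordinate axes. λ_1 = 5 is the diagonal entry on the second coordinate axis, hence
  v_1 = (0, 1) (||v_1|| = 1).

λ_1 = 5,  λ_2 = 3;  v_1 ≈ (0, 1)


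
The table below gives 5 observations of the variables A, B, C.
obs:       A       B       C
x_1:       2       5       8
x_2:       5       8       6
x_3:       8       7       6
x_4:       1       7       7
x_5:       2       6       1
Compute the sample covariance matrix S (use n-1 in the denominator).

Step 1 — column means:
  mean(A) = (2 + 5 + 8 + 1 + 2) / 5 = 18/5 = 3.6
  mean(B) = (5 + 8 + 7 + 7 + 6) / 5 = 33/5 = 6.6
  mean(C) = (8 + 6 + 6 + 7 + 1) / 5 = 28/5 = 5.6

Step 2 — sample covariance S[i,j] = (1/(n-1)) · Σ_k (x_{k,i} - mean_i) · (x_{k,j} - mean_j), with n-1 = 4.
  S[A,A] = ((-1.6)·(-1.6) + (1.4)·(1.4) + (4.4)·(4.4) + (-2.6)·(-2.6) + (-1.6)·(-1.6)) / 4 = 33.2/4 = 8.3
  S[A,B] = ((-1.6)·(-1.6) + (1.4)·(1.4) + (4.4)·(0.4) + (-2.6)·(0.4) + (-1.6)·(-0.6)) / 4 = 6.2/4 = 1.55
  S[A,C] = ((-1.6)·(2.4) + (1.4)·(0.4) + (4.4)·(0.4) + (-2.6)·(1.4) + (-1.6)·(-4.6)) / 4 = 2.2/4 = 0.55
  S[B,B] = ((-1.6)·(-1.6) + (1.4)·(1.4) + (0.4)·(0.4) + (0.4)·(0.4) + (-0.6)·(-0.6)) / 4 = 5.2/4 = 1.3
  S[B,C] = ((-1.6)·(2.4) + (1.4)·(0.4) + (0.4)·(0.4) + (0.4)·(1.4) + (-0.6)·(-4.6)) / 4 = 0.2/4 = 0.05
  S[C,C] = ((2.4)·(2.4) + (0.4)·(0.4) + (0.4)·(0.4) + (1.4)·(1.4) + (-4.6)·(-4.6)) / 4 = 29.2/4 = 7.3

S is symmetric (S[j,i] = S[i,j]). Assembling:

S = [[8.3, 1.55, 0.55],
 [1.55, 1.3, 0.05],
 [0.55, 0.05, 7.3]]


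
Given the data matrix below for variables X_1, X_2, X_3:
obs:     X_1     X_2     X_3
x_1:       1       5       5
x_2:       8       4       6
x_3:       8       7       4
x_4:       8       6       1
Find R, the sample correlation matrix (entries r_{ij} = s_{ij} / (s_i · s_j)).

Step 1 — column means:
  mean(X_1) = (1 + 8 + 8 + 8) / 4 = 25/4 = 6.25
  mean(X_2) = (5 + 4 + 7 + 6) / 4 = 22/4 = 5.5
  mean(X_3) = (5 + 6 + 4 + 1) / 4 = 16/4 = 4

Step 2 — sample variances and covariances s[i,j] = (1/(n-1)) · Σ_k (x_{k,i} - mean_i) · (x_{k,j} - mean_j), with n-1 = 3:
  s[X_1,X_1] = ((-5.25)·(-5.25) + (1.75)·(1.75) + (1.75)·(1.75) + (1.75)·(1.75)) / 3 = 36.75/3 = 12.25
  s[X_1,X_2] = ((-5.25)·(-0.5) + (1.75)·(-1.5) + (1.75)·(1.5) + (1.75)·(0.5)) / 3 = 3.5/3 = 1.1667
  s[X_1,X_3] = ((-5.25)·(1) + (1.75)·(2) + (1.75)·(0) + (1.75)·(-3)) / 3 = -7/3 = -2.3333
  s[X_2,X_2] = ((-0.5)·(-0.5) + (-1.5)·(-1.5) + (1.5)·(1.5) + (0.5)·(0.5)) / 3 = 5/3 = 1.6667
  s[X_2,X_3] = ((-0.5)·(1) + (-1.5)·(2) + (1.5)·(0) + (0.5)·(-3)) / 3 = -5/3 = -1.6667
  s[X_3,X_3] = ((1)·(1) + (2)·(2) + (0)·(0) + (-3)·(-3)) / 3 = 14/3 = 4.6667
  Sample standard deviations s_i = √(s[i,i]):
  s(X_1) = √(12.25) = 3.5
  s(X_2) = √(1.6667) = 1.291
  s(X_3) = √(4.6667) = 2.1602

Step 3 — r_{ij} = s_{ij} / (s_i · s_j):
  r[X_1,X_1] = 1 (diagonal).
  r[X_1,X_2] = 1.1667 / (3.5 · 1.291) = 1.1667 / 4.5185 = 0.2582
  r[X_1,X_3] = -2.3333 / (3.5 · 2.1602) = -2.3333 / 7.5609 = -0.3086
  r[X_2,X_2] = 1 (diagonal).
  r[X_2,X_3] = -1.6667 / (1.291 · 2.1602) = -1.6667 / 2.7889 = -0.5976
  r[X_3,X_3] = 1 (diagonal).

R is symmetric with unit diagonal. Assembling:

R = [[1, 0.2582, -0.3086],
 [0.2582, 1, -0.5976],
 [-0.3086, -0.5976, 1]]


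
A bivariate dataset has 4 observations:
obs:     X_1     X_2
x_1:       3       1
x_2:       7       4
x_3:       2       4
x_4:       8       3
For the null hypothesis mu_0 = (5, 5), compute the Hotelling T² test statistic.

Step 1 — sample mean vector:
  mean(X_1) = (3 + 7 + 2 + 8) / 4 = 20/4 = 5
  mean(X_2) = (1 + 4 + 4 + 3) / 4 = 12/4 = 3
  x̄ = (5, 3),  deviation x̄ - mu_0 = (5, 3) - (5, 5) = (0, -2).

Step 2 — sample covariance matrix, S[i,j] = (1/(n-1)) · Σ_k (x_{k,i} - mean_i) · (x_{k,j} - mean_j), divisor n-1 = 3:
  S[X_1,X_1] = ((-2)·(-2) + (2)·(2) + (-3)·(-3) + (3)·(3)) / 3 = 26/3 = 8.6667
  S[X_1,X_2] = ((-2)·(-2) + (2)·(1) + (-3)·(1) + (3)·(0)) / 3 = 3/3 = 1
  S[X_2,X_2] = ((-2)·(-2) + (1)·(1) + (1)·(1) + (0)·(0)) / 3 = 6/3 = 2
  S = [[8.6667, 1],
 [1, 2]].

Step 3 — invert S. det(S) = 8.6667·2 - (1)² = 16.3333.
  S^{-1} = (1/det) · [[d, -b], [-b, a]] = [[0.1224, -0.0612],
 [-0.0612, 0.5306]].

Step 4 — quadratic form (x̄ - mu_0)^T · S^{-1} · (x̄ - mu_0):
  S^{-1} · (x̄ - mu_0) = (0.1224, -1.0612),
  (x̄ - mu_0)^T · [...] = (0)·(0.1224) + (-2)·(-1.0612) = 2.1224.

Step 5 — scale by n: T² = 4 · 2.1224 = 8.4898.

T² ≈ 8.4898


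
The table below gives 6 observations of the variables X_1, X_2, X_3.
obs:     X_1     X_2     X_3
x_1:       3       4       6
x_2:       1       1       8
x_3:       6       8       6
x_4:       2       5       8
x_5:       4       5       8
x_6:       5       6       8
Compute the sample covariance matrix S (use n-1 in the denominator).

Step 1 — column means:
  mean(X_1) = (3 + 1 + 6 + 2 + 4 + 5) / 6 = 21/6 = 3.5
  mean(X_2) = (4 + 1 + 8 + 5 + 5 + 6) / 6 = 29/6 = 4.8333
  mean(X_3) = (6 + 8 + 6 + 8 + 8 + 8) / 6 = 44/6 = 7.3333

Step 2 — sample covariance S[i,j] = (1/(n-1)) · Σ_k (x_{k,i} - mean_i) · (x_{k,j} - mean_j), with n-1 = 5.
  S[X_1,X_1] = ((-0.5)·(-0.5) + (-2.5)·(-2.5) + (2.5)·(2.5) + (-1.5)·(-1.5) + (0.5)·(0.5) + (1.5)·(1.5)) / 5 = 17.5/5 = 3.5
  S[X_1,X_2] = ((-0.5)·(-0.8333) + (-2.5)·(-3.8333) + (2.5)·(3.1667) + (-1.5)·(0.1667) + (0.5)·(0.1667) + (1.5)·(1.1667)) / 5 = 19.5/5 = 3.9
  S[X_1,X_3] = ((-0.5)·(-1.3333) + (-2.5)·(0.6667) + (2.5)·(-1.3333) + (-1.5)·(0.6667) + (0.5)·(0.6667) + (1.5)·(0.6667)) / 5 = -4/5 = -0.8
  S[X_2,X_2] = ((-0.8333)·(-0.8333) + (-3.8333)·(-3.8333) + (3.1667)·(3.1667) + (0.1667)·(0.1667) + (0.1667)·(0.1667) + (1.1667)·(1.1667)) / 5 = 26.8333/5 = 5.3667
  S[X_2,X_3] = ((-0.8333)·(-1.3333) + (-3.8333)·(0.6667) + (3.1667)·(-1.3333) + (0.1667)·(0.6667) + (0.1667)·(0.6667) + (1.1667)·(0.6667)) / 5 = -4.6667/5 = -0.9333
  S[X_3,X_3] = ((-1.3333)·(-1.3333) + (0.6667)·(0.6667) + (-1.3333)·(-1.3333) + (0.6667)·(0.6667) + (0.6667)·(0.6667) + (0.6667)·(0.6667)) / 5 = 5.3333/5 = 1.0667

S is symmetric (S[j,i] = S[i,j]). Assembling:

S = [[3.5, 3.9, -0.8],
 [3.9, 5.3667, -0.9333],
 [-0.8, -0.9333, 1.0667]]


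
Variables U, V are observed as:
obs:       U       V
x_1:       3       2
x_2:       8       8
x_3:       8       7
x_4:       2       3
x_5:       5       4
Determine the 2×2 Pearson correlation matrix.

Step 1 — column means:
  mean(U) = (3 + 8 + 8 + 2 + 5) / 5 = 26/5 = 5.2
  mean(V) = (2 + 8 + 7 + 3 + 4) / 5 = 24/5 = 4.8

Step 2 — sample variances and covariances s[i,j] = (1/(n-1)) · Σ_k (x_{k,i} - mean_i) · (x_{k,j} - mean_j), with n-1 = 4:
  s[U,U] = ((-2.2)·(-2.2) + (2.8)·(2.8) + (2.8)·(2.8) + (-3.2)·(-3.2) + (-0.2)·(-0.2)) / 4 = 30.8/4 = 7.7
  s[U,V] = ((-2.2)·(-2.8) + (2.8)·(3.2) + (2.8)·(2.2) + (-3.2)·(-1.8) + (-0.2)·(-0.8)) / 4 = 27.2/4 = 6.8
  s[V,V] = ((-2.8)·(-2.8) + (3.2)·(3.2) + (2.2)·(2.2) + (-1.8)·(-1.8) + (-0.8)·(-0.8)) / 4 = 26.8/4 = 6.7
  Sample standard deviations s_i = √(s[i,i]):
  s(U) = √(7.7) = 2.7749
  s(V) = √(6.7) = 2.5884

Step 3 — r_{ij} = s_{ij} / (s_i · s_j):
  r[U,U] = 1 (diagonal).
  r[U,V] = 6.8 / (2.7749 · 2.5884) = 6.8 / 7.1826 = 0.9467
  r[V,V] = 1 (diagonal).

R is symmetric with unit diagonal. Assembling:

R = [[1, 0.9467],
 [0.9467, 1]]


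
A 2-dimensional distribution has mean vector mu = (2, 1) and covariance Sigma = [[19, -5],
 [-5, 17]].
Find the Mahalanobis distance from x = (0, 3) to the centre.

Step 1 — centre the observation: (x - mu) = (-2, 2).

Step 2 — invert Sigma. det(Sigma) = 19·17 - (-5)² = 298.
  Sigma^{-1} = (1/det) · [[d, -b], [-b, a]] = [[0.057, 0.0168],
 [0.0168, 0.0638]].

Step 3 — form the quadratic (x - mu)^T · Sigma^{-1} · (x - mu):
  Sigma^{-1} · (x - mu) = (-0.0805, 0.094).
  (x - mu)^T · [Sigma^{-1} · (x - mu)] = (-2)·(-0.0805) + (2)·(0.094) = 0.349.

Step 4 — take square root: d = √(0.349) ≈ 0.5908.

d(x, mu) = √(0.349) ≈ 0.5908


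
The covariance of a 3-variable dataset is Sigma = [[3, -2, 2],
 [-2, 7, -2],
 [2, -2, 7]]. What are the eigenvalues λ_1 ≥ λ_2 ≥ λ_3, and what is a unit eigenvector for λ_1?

Step 1 — characteristic polynomial p(λ) = det(λI - Sigma) = λ³ - tr·λ² + c_1·λ - det, where tr = trace, c_1 = sum of the principal 2×2 minors, det = det(Sigma):
  tr = 3 + 7 + 7 = 17,
  c_1 = (3·7 - (-2)²) + (3·7 - (2)²) + (7·7 - (-2)²) = 17 + 17 + 45 = 79,
  det = 3·(7·7 - (-2)²) - (-2)·((-2)·7 - (-2)·(2)) + (2)·((-2)·(-2) - 7·(2)) = 3·(45) - (-2)·(-10) + (2)·(-10) = 95.
  So p(λ) = λ³ - 17λ² + 79λ - 95.
Step 2 — look for an integer root (rational root theorem: any rational root is an integer divisor of 95). Testing λ = 5:
  p(5) = 125 - 425 + 395 - 95 = 0  ✓
  Dividing out (λ - 5): p(λ) = (λ - 5)(λ² - 12λ + 19).
Step 3 — remaining eigenvalues from the quadratic λ² - 12λ + 19 = 0:
  Δ = 12² - 4·19 = 144 - 76 = 68,  λ = (12 ± √68)/2 = (12 ± 8.2462)/2 ≈ 10.1231 or 1.8769.
  Sorted: λ_1 = 10.1231,  λ_2 = 5,  λ_3 = 1.8769  (check: sum = 17 = tr ✓).

Step 4 — unit eigenvector for λ_1 ≈ 10.1231: v spans the null space of (Sigma - λ_1 I), whose rows are
  r_1 = (-7.1231, -2, 2),  r_2 = (-2, -3.1231, -2),  r_3 = (2, -2, -3.1231).
  v is orthogonal to every row, so take v ∝ r_1 × r_2 = ((-2)·(-2) - (2)·(-3.1231), (2)·(-2) - (-7.1231)·(-2), (-7.1231)·(-3.1231) - (-2)·(-2)) ≈ (10.2462, -18.2462, 18.2462).
  Let u = (10.2462, -18.2462, 18.2462).
  ||u|| = √((10.2462)² + (-18.2462)² + (18.2462)²) = √(770.8333) ≈ 27.7639,  v_1 = u/||u|| ≈ (0.369, -0.6572, 0.6572) (||v_1|| = 1).

λ_1 = 10.1231,  λ_2 = 5,  λ_3 = 1.8769;  v_1 ≈ (0.369, -0.6572, 0.6572)


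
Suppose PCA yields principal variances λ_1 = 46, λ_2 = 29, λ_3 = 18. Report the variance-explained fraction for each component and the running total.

Step 1 — total variance = trace(Sigma) = Σ λ_i = 46 + 29 + 18 = 93.

Step 2 — fraction explained by component i = λ_i / Σ λ:
  PC1: 46/93 = 0.4946
  PC2: 29/93 = 0.3118
  PC3: 18/93 = 0.1935

Step 3 — cumulative fraction after k components = (λ_1 + ... + λ_k) / Σ λ:
  k = 1: 46/93 = 0.4946
  k = 2: (46 + 29)/93 = 75/93 = 0.8065
  k = 3: (46 + 29 + 18)/93 = 93/93 = 1

Summary (fraction, with percent):

explained: PC1 0.4946 (49.46%), PC2 0.3118 (31.18%), PC3 0.1935 (19.35%);  cumulative: 0.4946, 0.8065, 1


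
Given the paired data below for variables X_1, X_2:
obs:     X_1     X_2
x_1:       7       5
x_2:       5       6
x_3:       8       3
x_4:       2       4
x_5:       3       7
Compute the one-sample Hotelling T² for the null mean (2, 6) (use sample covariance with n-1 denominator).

Step 1 — sample mean vector:
  mean(X_1) = (7 + 5 + 8 + 2 + 3) / 5 = 25/5 = 5
  mean(X_2) = (5 + 6 + 3 + 4 + 7) / 5 = 25/5 = 5
  x̄ = (5, 5),  deviation x̄ - mu_0 = (5, 5) - (2, 6) = (3, -1).

Step 2 — sample covariance matrix, S[i,j] = (1/(n-1)) · Σ_k (x_{k,i} - mean_i) · (x_{k,j} - mean_j), divisor n-1 = 4:
  S[X_1,X_1] = ((2)·(2) + (0)·(0) + (3)·(3) + (-3)·(-3) + (-2)·(-2)) / 4 = 26/4 = 6.5
  S[X_1,X_2] = ((2)·(0) + (0)·(1) + (3)·(-2) + (-3)·(-1) + (-2)·(2)) / 4 = -7/4 = -1.75
  S[X_2,X_2] = ((0)·(0) + (1)·(1) + (-2)·(-2) + (-1)·(-1) + (2)·(2)) / 4 = 10/4 = 2.5
  S = [[6.5, -1.75],
 [-1.75, 2.5]].

Step 3 — invert S. det(S) = 6.5·2.5 - (-1.75)² = 13.1875.
  S^{-1} = (1/det) · [[d, -b], [-b, a]] = [[0.1896, 0.1327],
 [0.1327, 0.4929]].

Step 4 — quadratic form (x̄ - mu_0)^T · S^{-1} · (x̄ - mu_0):
  S^{-1} · (x̄ - mu_0) = (0.436, -0.0948),
  (x̄ - mu_0)^T · [...] = (3)·(0.436) + (-1)·(-0.0948) = 1.4028.

Step 5 — scale by n: T² = 5 · 1.4028 = 7.0142.

T² ≈ 7.0142


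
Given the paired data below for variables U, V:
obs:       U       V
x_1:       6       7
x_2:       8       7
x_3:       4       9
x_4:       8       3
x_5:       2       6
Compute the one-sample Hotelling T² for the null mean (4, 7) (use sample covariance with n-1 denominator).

Step 1 — sample mean vector:
  mean(U) = (6 + 8 + 4 + 8 + 2) / 5 = 28/5 = 5.6
  mean(V) = (7 + 7 + 9 + 3 + 6) / 5 = 32/5 = 6.4
  x̄ = (5.6, 6.4),  deviation x̄ - mu_0 = (5.6, 6.4) - (4, 7) = (1.6, -0.6).

Step 2 — sample covariance matrix, S[i,j] = (1/(n-1)) · Σ_k (x_{k,i} - mean_i) · (x_{k,j} - mean_j), divisor n-1 = 4:
  S[U,U] = ((0.4)·(0.4) + (2.4)·(2.4) + (-1.6)·(-1.6) + (2.4)·(2.4) + (-3.6)·(-3.6)) / 4 = 27.2/4 = 6.8
  S[U,V] = ((0.4)·(0.6) + (2.4)·(0.6) + (-1.6)·(2.6) + (2.4)·(-3.4) + (-3.6)·(-0.4)) / 4 = -9.2/4 = -2.3
  S[V,V] = ((0.6)·(0.6) + (0.6)·(0.6) + (2.6)·(2.6) + (-3.4)·(-3.4) + (-0.4)·(-0.4)) / 4 = 19.2/4 = 4.8
  S = [[6.8, -2.3],
 [-2.3, 4.8]].

Step 3 — invert S. det(S) = 6.8·4.8 - (-2.3)² = 27.35.
  S^{-1} = (1/det) · [[d, -b], [-b, a]] = [[0.1755, 0.0841],
 [0.0841, 0.2486]].

Step 4 — quadratic form (x̄ - mu_0)^T · S^{-1} · (x̄ - mu_0):
  S^{-1} · (x̄ - mu_0) = (0.2303, -0.0146),
  (x̄ - mu_0)^T · [...] = (1.6)·(0.2303) + (-0.6)·(-0.0146) = 0.3773.

Step 5 — scale by n: T² = 5 · 0.3773 = 1.8867.

T² ≈ 1.8867


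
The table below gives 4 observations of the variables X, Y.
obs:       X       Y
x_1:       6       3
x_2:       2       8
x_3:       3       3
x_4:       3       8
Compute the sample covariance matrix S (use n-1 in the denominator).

Step 1 — column means:
  mean(X) = (6 + 2 + 3 + 3) / 4 = 14/4 = 3.5
  mean(Y) = (3 + 8 + 3 + 8) / 4 = 22/4 = 5.5

Step 2 — sample covariance S[i,j] = (1/(n-1)) · Σ_k (x_{k,i} - mean_i) · (x_{k,j} - mean_j), with n-1 = 3.
  S[X,X] = ((2.5)·(2.5) + (-1.5)·(-1.5) + (-0.5)·(-0.5) + (-0.5)·(-0.5)) / 3 = 9/3 = 3
  S[X,Y] = ((2.5)·(-2.5) + (-1.5)·(2.5) + (-0.5)·(-2.5) + (-0.5)·(2.5)) / 3 = -10/3 = -3.3333
  S[Y,Y] = ((-2.5)·(-2.5) + (2.5)·(2.5) + (-2.5)·(-2.5) + (2.5)·(2.5)) / 3 = 25/3 = 8.3333

S is symmetric (S[j,i] = S[i,j]). Assembling:

S = [[3, -3.3333],
 [-3.3333, 8.3333]]


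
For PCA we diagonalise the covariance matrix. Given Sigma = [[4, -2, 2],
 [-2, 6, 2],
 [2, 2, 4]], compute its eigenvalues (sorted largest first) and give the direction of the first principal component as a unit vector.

Step 1 — characteristic polynomial p(λ) = det(λI - Sigma) = λ³ - tr·λ² + c_1·λ - det, where tr = trace, c_1 = sum of the principal 2×2 minors, det = det(Sigma):
  tr = 4 + 6 + 4 = 14,
  c_1 = (4·6 - (-2)²) + (4·4 - (2)²) + (6·4 - (2)²) = 20 + 12 + 20 = 52,
  det = 4·(6·4 - (2)²) - (-2)·((-2)·4 - (2)·(2)) + (2)·((-2)·(2) - 6·(2)) = 4·(20) - (-2)·(-12) + (2)·(-16) = 24.
  So p(λ) = λ³ - 14λ² + 52λ - 24.
Step 2 — look for an integer root (rational root theorem: any rational root is an integer divisor of 24). Testing λ = 6:
  p(6) = 216 - 504 + 312 - 24 = 0  ✓
  Dividing out (λ - 6): p(λ) = (λ - 6)(λ² - 8λ + 4).
Step 3 — remaining eigenvalues from the quadratic λ² - 8λ + 4 = 0:
  Δ = 8² - 4·4 = 64 - 16 = 48,  λ = (8 ± √48)/2 = (8 ± 6.9282)/2 ≈ 7.4641 or 0.5359.
  Sorted: λ_1 = 7.4641,  λ_2 = 6,  λ_3 = 0.5359  (check: sum = 14 = tr ✓).

Step 4 — unit eigenvector for λ_1 ≈ 7.4641: v spans the null space of (Sigma - λ_1 I), whose rows are
  r_1 = (-3.4641, -2, 2),  r_2 = (-2, -1.4641, 2),  r_3 = (2, 2, -3.4641).
  v is orthogonal to every row, so take v ∝ r_1 × r_2 = ((-2)·(2) - (2)·(-1.4641), (2)·(-2) - (-3.4641)·(2), (-3.4641)·(-1.4641) - (-2)·(-2)) ≈ (-1.0718, 2.9282, 1.0718).
  Rescale (multiply by -1 so the first nonzero entry is positive): u = (1.0718, -2.9282, -1.0718).
  ||u|| = √((1.0718)² + (-2.9282)² + (-1.0718)²) = √(10.8719) ≈ 3.2973,  v_1 = u/||u|| ≈ (0.3251, -0.8881, -0.3251) (||v_1|| = 1).

λ_1 = 7.4641,  λ_2 = 6,  λ_3 = 0.5359;  v_1 ≈ (0.3251, -0.8881, -0.3251)


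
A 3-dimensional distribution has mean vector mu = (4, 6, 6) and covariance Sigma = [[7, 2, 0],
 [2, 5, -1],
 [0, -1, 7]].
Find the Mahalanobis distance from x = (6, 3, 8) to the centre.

Step 1 — centre the observation: (x - mu) = (2, -3, 2).

Step 2 — invert Sigma (cofactor / det for 3×3, or solve directly):
  Sigma^{-1} = [[0.1619, -0.0667, -0.0095],
 [-0.0667, 0.2333, 0.0333],
 [-0.0095, 0.0333, 0.1476]].

Step 3 — form the quadratic (x - mu)^T · Sigma^{-1} · (x - mu):
  Sigma^{-1} · (x - mu) = (0.5048, -0.7667, 0.1762).
  (x - mu)^T · [Sigma^{-1} · (x - mu)] = (2)·(0.5048) + (-3)·(-0.7667) + (2)·(0.1762) = 3.6619.

Step 4 — take square root: d = √(3.6619) ≈ 1.9136.

d(x, mu) = √(3.6619) ≈ 1.9136


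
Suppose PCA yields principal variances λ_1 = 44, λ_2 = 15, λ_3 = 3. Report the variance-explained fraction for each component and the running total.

Step 1 — total variance = trace(Sigma) = Σ λ_i = 44 + 15 + 3 = 62.

Step 2 — fraction explained by component i = λ_i / Σ λ:
  PC1: 44/62 = 0.7097
  PC2: 15/62 = 0.2419
  PC3: 3/62 = 0.0484

Step 3 — cumulative fraction after k components = (λ_1 + ... + λ_k) / Σ λ:
  k = 1: 44/62 = 0.7097
  k = 2: (44 + 15)/62 = 59/62 = 0.9516
  k = 3: (44 + 15 + 3)/62 = 62/62 = 1

Summary (fraction, with percent):

explained: PC1 0.7097 (70.97%), PC2 0.2419 (24.19%), PC3 0.0484 (4.84%);  cumulative: 0.7097, 0.9516, 1


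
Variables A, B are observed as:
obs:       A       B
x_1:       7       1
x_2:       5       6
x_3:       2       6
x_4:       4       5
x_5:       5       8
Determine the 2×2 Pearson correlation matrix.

Step 1 — column means:
  mean(A) = (7 + 5 + 2 + 4 + 5) / 5 = 23/5 = 4.6
  mean(B) = (1 + 6 + 6 + 5 + 8) / 5 = 26/5 = 5.2

Step 2 — sample variances and covariances s[i,j] = (1/(n-1)) · Σ_k (x_{k,i} - mean_i) · (x_{k,j} - mean_j), with n-1 = 4:
  s[A,A] = ((2.4)·(2.4) + (0.4)·(0.4) + (-2.6)·(-2.6) + (-0.6)·(-0.6) + (0.4)·(0.4)) / 4 = 13.2/4 = 3.3
  s[A,B] = ((2.4)·(-4.2) + (0.4)·(0.8) + (-2.6)·(0.8) + (-0.6)·(-0.2) + (0.4)·(2.8)) / 4 = -10.6/4 = -2.65
  s[B,B] = ((-4.2)·(-4.2) + (0.8)·(0.8) + (0.8)·(0.8) + (-0.2)·(-0.2) + (2.8)·(2.8)) / 4 = 26.8/4 = 6.7
  Sample standard deviations s_i = √(s[i,i]):
  s(A) = √(3.3) = 1.8166
  s(B) = √(6.7) = 2.5884

Step 3 — r_{ij} = s_{ij} / (s_i · s_j):
  r[A,A] = 1 (diagonal).
  r[A,B] = -2.65 / (1.8166 · 2.5884) = -2.65 / 4.7021 = -0.5636
  r[B,B] = 1 (diagonal).

R is symmetric with unit diagonal. Assembling:

R = [[1, -0.5636],
 [-0.5636, 1]]


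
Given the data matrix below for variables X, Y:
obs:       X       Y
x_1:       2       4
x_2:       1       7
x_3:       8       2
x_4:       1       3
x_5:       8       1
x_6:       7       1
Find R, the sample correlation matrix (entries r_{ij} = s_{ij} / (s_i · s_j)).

Step 1 — column means:
  mean(X) = (2 + 1 + 8 + 1 + 8 + 7) / 6 = 27/6 = 4.5
  mean(Y) = (4 + 7 + 2 + 3 + 1 + 1) / 6 = 18/6 = 3

Step 2 — sample variances and covariances s[i,j] = (1/(n-1)) · Σ_k (x_{k,i} - mean_i) · (x_{k,j} - mean_j), with n-1 = 5:
  s[X,X] = ((-2.5)·(-2.5) + (-3.5)·(-3.5) + (3.5)·(3.5) + (-3.5)·(-3.5) + (3.5)·(3.5) + (2.5)·(2.5)) / 5 = 61.5/5 = 12.3
  s[X,Y] = ((-2.5)·(1) + (-3.5)·(4) + (3.5)·(-1) + (-3.5)·(0) + (3.5)·(-2) + (2.5)·(-2)) / 5 = -32/5 = -6.4
  s[Y,Y] = ((1)·(1) + (4)·(4) + (-1)·(-1) + (0)·(0) + (-2)·(-2) + (-2)·(-2)) / 5 = 26/5 = 5.2
  Sample standard deviations s_i = √(s[i,i]):
  s(X) = √(12.3) = 3.5071
  s(Y) = √(5.2) = 2.2804

Step 3 — r_{ij} = s_{ij} / (s_i · s_j):
  r[X,X] = 1 (diagonal).
  r[X,Y] = -6.4 / (3.5071 · 2.2804) = -6.4 / 7.9975 = -0.8003
  r[Y,Y] = 1 (diagonal).

R is symmetric with unit diagonal. Assembling:

R = [[1, -0.8003],
 [-0.8003, 1]]


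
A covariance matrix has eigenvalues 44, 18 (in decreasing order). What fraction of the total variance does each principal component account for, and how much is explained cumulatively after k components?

Step 1 — total variance = trace(Sigma) = Σ λ_i = 44 + 18 = 62.

Step 2 — fraction explained by component i = λ_i / Σ λ:
  PC1: 44/62 = 0.7097
  PC2: 18/62 = 0.2903

Step 3 — cumulative fraction after k components = (λ_1 + ... + λ_k) / Σ λ:
  k = 1: 44/62 = 0.7097
  k = 2: (44 + 18)/62 = 62/62 = 1

Summary (fraction, with percent):

explained: PC1 0.7097 (70.97%), PC2 0.2903 (29.03%);  cumulative: 0.7097, 1


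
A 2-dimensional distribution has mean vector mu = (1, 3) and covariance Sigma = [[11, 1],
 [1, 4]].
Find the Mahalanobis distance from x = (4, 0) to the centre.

Step 1 — centre the observation: (x - mu) = (3, -3).

Step 2 — invert Sigma. det(Sigma) = 11·4 - (1)² = 43.
  Sigma^{-1} = (1/det) · [[d, -b], [-b, a]] = [[0.093, -0.0233],
 [-0.0233, 0.2558]].

Step 3 — form the quadratic (x - mu)^T · Sigma^{-1} · (x - mu):
  Sigma^{-1} · (x - mu) = (0.3488, -0.8372).
  (x - mu)^T · [Sigma^{-1} · (x - mu)] = (3)·(0.3488) + (-3)·(-0.8372) = 3.5581.

Step 4 — take square root: d = √(3.5581) ≈ 1.8863.

d(x, mu) = √(3.5581) ≈ 1.8863


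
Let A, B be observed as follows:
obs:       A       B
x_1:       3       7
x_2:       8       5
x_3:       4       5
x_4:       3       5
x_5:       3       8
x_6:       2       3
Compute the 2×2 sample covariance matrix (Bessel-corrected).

Step 1 — column means:
  mean(A) = (3 + 8 + 4 + 3 + 3 + 2) / 6 = 23/6 = 3.8333
  mean(B) = (7 + 5 + 5 + 5 + 8 + 3) / 6 = 33/6 = 5.5

Step 2 — sample covariance S[i,j] = (1/(n-1)) · Σ_k (x_{k,i} - mean_i) · (x_{k,j} - mean_j), with n-1 = 5.
  S[A,A] = ((-0.8333)·(-0.8333) + (4.1667)·(4.1667) + (0.1667)·(0.1667) + (-0.8333)·(-0.8333) + (-0.8333)·(-0.8333) + (-1.8333)·(-1.8333)) / 5 = 22.8333/5 = 4.5667
  S[A,B] = ((-0.8333)·(1.5) + (4.1667)·(-0.5) + (0.1667)·(-0.5) + (-0.8333)·(-0.5) + (-0.8333)·(2.5) + (-1.8333)·(-2.5)) / 5 = -0.5/5 = -0.1
  S[B,B] = ((1.5)·(1.5) + (-0.5)·(-0.5) + (-0.5)·(-0.5) + (-0.5)·(-0.5) + (2.5)·(2.5) + (-2.5)·(-2.5)) / 5 = 15.5/5 = 3.1

S is symmetric (S[j,i] = S[i,j]). Assembling:

S = [[4.5667, -0.1],
 [-0.1, 3.1]]


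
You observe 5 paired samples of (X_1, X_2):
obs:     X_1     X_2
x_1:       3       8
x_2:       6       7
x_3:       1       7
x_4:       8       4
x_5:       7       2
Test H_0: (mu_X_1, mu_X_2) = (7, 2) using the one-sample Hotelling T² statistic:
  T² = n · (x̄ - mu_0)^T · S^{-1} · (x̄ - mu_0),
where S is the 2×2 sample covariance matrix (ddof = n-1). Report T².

Step 1 — sample mean vector:
  mean(X_1) = (3 + 6 + 1 + 8 + 7) / 5 = 25/5 = 5
  mean(X_2) = (8 + 7 + 7 + 4 + 2) / 5 = 28/5 = 5.6
  x̄ = (5, 5.6),  deviation x̄ - mu_0 = (5, 5.6) - (7, 2) = (-2, 3.6).

Step 2 — sample covariance matrix, S[i,j] = (1/(n-1)) · Σ_k (x_{k,i} - mean_i) · (x_{k,j} - mean_j), divisor n-1 = 4:
  S[X_1,X_1] = ((-2)·(-2) + (1)·(1) + (-4)·(-4) + (3)·(3) + (2)·(2)) / 4 = 34/4 = 8.5
  S[X_1,X_2] = ((-2)·(2.4) + (1)·(1.4) + (-4)·(1.4) + (3)·(-1.6) + (2)·(-3.6)) / 4 = -21/4 = -5.25
  S[X_2,X_2] = ((2.4)·(2.4) + (1.4)·(1.4) + (1.4)·(1.4) + (-1.6)·(-1.6) + (-3.6)·(-3.6)) / 4 = 25.2/4 = 6.3
  S = [[8.5, -5.25],
 [-5.25, 6.3]].

Step 3 — invert S. det(S) = 8.5·6.3 - (-5.25)² = 25.9875.
  S^{-1} = (1/det) · [[d, -b], [-b, a]] = [[0.2424, 0.202],
 [0.202, 0.3271]].

Step 4 — quadratic form (x̄ - mu_0)^T · S^{-1} · (x̄ - mu_0):
  S^{-1} · (x̄ - mu_0) = (0.2424, 0.7734),
  (x̄ - mu_0)^T · [...] = (-2)·(0.2424) + (3.6)·(0.7734) = 2.2996.

Step 5 — scale by n: T² = 5 · 2.2996 = 11.4978.

T² ≈ 11.4978


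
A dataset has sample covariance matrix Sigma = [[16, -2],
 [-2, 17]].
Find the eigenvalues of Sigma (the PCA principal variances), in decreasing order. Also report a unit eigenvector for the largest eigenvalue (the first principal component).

Step 1 — characteristic polynomial of 2×2 Sigma:
  det(Sigma - λI) = λ² - trace · λ + det = 0.
  trace = 16 + 17 = 33, det = 16·17 - (-2)² = 268.
Step 2 — discriminant:
  Δ = trace² - 4·det = 1089 - 1072 = 17.
Step 3 — eigenvalues:
  λ = (trace ± √Δ)/2 = (33 ± 4.1231)/2,
  λ_1 = 18.5616,  λ_2 = 14.4384.

Step 4 — unit eigenvector for λ_1: solve (Sigma - λ_1 I)v = 0. First row:
  (16 - 18.5616)·v_x + (-2)·v_y = 0, i.e. (-2.5616)·v_x + (-2)·v_y = 0,
  so v ∝ (b, λ_1 - a) = (-2, 2.5616); multiply by -1 so the first entry is positive: u = (2, -2.5616).
  ||u|| = √((2)² + (-2.5616)²) = √(10.5616) ≈ 3.2499,
  v_1 = u/||u|| ≈ (0.6154, -0.7882) (||v_1|| = 1).

λ_1 = 18.5616,  λ_2 = 14.4384;  v_1 ≈ (0.6154, -0.7882)


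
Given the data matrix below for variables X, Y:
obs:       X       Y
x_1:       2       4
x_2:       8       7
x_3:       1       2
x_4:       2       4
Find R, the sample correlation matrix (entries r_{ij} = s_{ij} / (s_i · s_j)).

Step 1 — column means:
  mean(X) = (2 + 8 + 1 + 2) / 4 = 13/4 = 3.25
  mean(Y) = (4 + 7 + 2 + 4) / 4 = 17/4 = 4.25

Step 2 — sample variances and covariances s[i,j] = (1/(n-1)) · Σ_k (x_{k,i} - mean_i) · (x_{k,j} - mean_j), with n-1 = 3:
  s[X,X] = ((-1.25)·(-1.25) + (4.75)·(4.75) + (-2.25)·(-2.25) + (-1.25)·(-1.25)) / 3 = 30.75/3 = 10.25
  s[X,Y] = ((-1.25)·(-0.25) + (4.75)·(2.75) + (-2.25)·(-2.25) + (-1.25)·(-0.25)) / 3 = 18.75/3 = 6.25
  s[Y,Y] = ((-0.25)·(-0.25) + (2.75)·(2.75) + (-2.25)·(-2.25) + (-0.25)·(-0.25)) / 3 = 12.75/3 = 4.25
  Sample standard deviations s_i = √(s[i,i]):
  s(X) = √(10.25) = 3.2016
  s(Y) = √(4.25) = 2.0616

Step 3 — r_{ij} = s_{ij} / (s_i · s_j):
  r[X,X] = 1 (diagonal).
  r[X,Y] = 6.25 / (3.2016 · 2.0616) = 6.25 / 6.6002 = 0.9469
  r[Y,Y] = 1 (diagonal).

R is symmetric with unit diagonal. Assembling:

R = [[1, 0.9469],
 [0.9469, 1]]


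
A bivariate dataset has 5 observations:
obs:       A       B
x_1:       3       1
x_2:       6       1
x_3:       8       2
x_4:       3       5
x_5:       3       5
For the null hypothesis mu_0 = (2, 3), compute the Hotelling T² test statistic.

Step 1 — sample mean vector:
  mean(A) = (3 + 6 + 8 + 3 + 3) / 5 = 23/5 = 4.6
  mean(B) = (1 + 1 + 2 + 5 + 5) / 5 = 14/5 = 2.8
  x̄ = (4.6, 2.8),  deviation x̄ - mu_0 = (4.6, 2.8) - (2, 3) = (2.6, -0.2).

Step 2 — sample covariance matrix, S[i,j] = (1/(n-1)) · Σ_k (x_{k,i} - mean_i) · (x_{k,j} - mean_j), divisor n-1 = 4:
  S[A,A] = ((-1.6)·(-1.6) + (1.4)·(1.4) + (3.4)·(3.4) + (-1.6)·(-1.6) + (-1.6)·(-1.6)) / 4 = 21.2/4 = 5.3
  S[A,B] = ((-1.6)·(-1.8) + (1.4)·(-1.8) + (3.4)·(-0.8) + (-1.6)·(2.2) + (-1.6)·(2.2)) / 4 = -9.4/4 = -2.35
  S[B,B] = ((-1.8)·(-1.8) + (-1.8)·(-1.8) + (-0.8)·(-0.8) + (2.2)·(2.2) + (2.2)·(2.2)) / 4 = 16.8/4 = 4.2
  S = [[5.3, -2.35],
 [-2.35, 4.2]].

Step 3 — invert S. det(S) = 5.3·4.2 - (-2.35)² = 16.7375.
  S^{-1} = (1/det) · [[d, -b], [-b, a]] = [[0.2509, 0.1404],
 [0.1404, 0.3167]].

Step 4 — quadratic form (x̄ - mu_0)^T · S^{-1} · (x̄ - mu_0):
  S^{-1} · (x̄ - mu_0) = (0.6243, 0.3017),
  (x̄ - mu_0)^T · [...] = (2.6)·(0.6243) + (-0.2)·(0.3017) = 1.563.

Step 5 — scale by n: T² = 5 · 1.563 = 7.8148.

T² ≈ 7.8148
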